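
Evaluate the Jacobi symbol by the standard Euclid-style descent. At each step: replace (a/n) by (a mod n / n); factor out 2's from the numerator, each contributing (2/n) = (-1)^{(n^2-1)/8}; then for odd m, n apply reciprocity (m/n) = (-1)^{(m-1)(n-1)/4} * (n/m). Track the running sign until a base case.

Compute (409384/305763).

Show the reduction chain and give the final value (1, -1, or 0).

(409384/305763) = (103621/305763)   [reduce mod 305763]
reciprocity: (103621/305763) = +1·(305763/103621) since 103621 mod 4 = 1, 305763 mod 4 = 3; sign now +1
(305763/103621) = (98521/103621)   [reduce mod 103621]
reciprocity: (98521/103621) = +1·(103621/98521) since 98521 mod 4 = 1, 103621 mod 4 = 1; sign now +1
(103621/98521) = (5100/98521)   [reduce mod 98521]
5100 = 2^2·1275; (2/98521) = +1 since 98521 mod 8 = 1, so (5100/98521) = (+1)^2·(1275/98521); sign now +1
reciprocity: (1275/98521) = +1·(98521/1275) since 1275 mod 4 = 3, 98521 mod 4 = 1; sign now +1
(98521/1275) = (346/1275)   [reduce mod 1275]
346 = 2^1·173; (2/1275) = -1 since 1275 mod 8 = 3, so (346/1275) = (-1)^1·(173/1275); sign now -1
reciprocity: (173/1275) = +1·(1275/173) since 173 mod 4 = 1, 1275 mod 4 = 3; sign now -1
(1275/173) = (64/173)   [reduce mod 173]
64 = 2^6·1; (2/173) = -1 since 173 mod 8 = 5, so (64/173) = (-1)^6·(1/173); sign now -1
(1/173) = 1; final value = sign = -1

-1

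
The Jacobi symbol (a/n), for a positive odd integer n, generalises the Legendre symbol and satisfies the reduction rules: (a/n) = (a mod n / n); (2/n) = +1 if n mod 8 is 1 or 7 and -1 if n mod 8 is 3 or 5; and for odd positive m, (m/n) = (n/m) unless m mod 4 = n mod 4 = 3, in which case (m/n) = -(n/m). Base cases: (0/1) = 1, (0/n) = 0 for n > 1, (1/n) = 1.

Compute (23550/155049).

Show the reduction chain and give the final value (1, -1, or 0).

factor out 2^1: 23550 = 2^1·11775; with 155049 mod 8 = 1, (2/155049) = +1; sign now +1; continue with (11775/155049)
flip (11775/155049) -> (155049/11775): both odd, 11775 mod 4 = 3, 155049 mod 4 = 1, so the flip contributes +1; sign now +1
(155049/11775): 155049 mod 11775 = 1974, so (155049/11775) = (1974/11775)
factor out 2^1: 1974 = 2^1·987; with 11775 mod 8 = 7, (2/11775) = +1; sign now +1; continue with (987/11775)
flip (987/11775) -> (11775/987): both odd, 987 mod 4 = 3, 11775 mod 4 = 3, so the flip contributes -1; sign now -1
(11775/987): 11775 mod 987 = 918, so (11775/987) = (918/987)
factor out 2^1: 918 = 2^1·459; with 987 mod 8 = 3, (2/987) = -1; sign now +1; continue with (459/987)
flip (459/987) -> (987/459): both odd, 459 mod 4 = 3, 987 mod 4 = 3, so the flip contributes -1; sign now -1
(987/459): 987 mod 459 = 69, so (987/459) = (69/459)
flip (69/459) -> (459/69): both odd, 69 mod 4 = 1, 459 mod 4 = 3, so the flip contributes +1; sign now -1
(459/69): 459 mod 69 = 45, so (459/69) = (45/69)
flip (45/69) -> (69/45): both odd, 45 mod 4 = 1, 69 mod 4 = 1, so the flip contributes +1; sign now -1
(69/45): 69 mod 45 = 24, so (69/45) = (24/45)
factor out 2^3: 24 = 2^3·3; with 45 mod 8 = 5, (2/45) = -1; sign now +1; continue with (3/45)
flip (3/45) -> (45/3): both odd, 3 mod 4 = 3, 45 mod 4 = 1, so the flip contributes +1; sign now +1
(45/3): 45 mod 3 = 0, so (45/3) = (0/3)
reached (0/3); gcd(a, n) > 1, so (0/3) = 0 and the symbol is 0

0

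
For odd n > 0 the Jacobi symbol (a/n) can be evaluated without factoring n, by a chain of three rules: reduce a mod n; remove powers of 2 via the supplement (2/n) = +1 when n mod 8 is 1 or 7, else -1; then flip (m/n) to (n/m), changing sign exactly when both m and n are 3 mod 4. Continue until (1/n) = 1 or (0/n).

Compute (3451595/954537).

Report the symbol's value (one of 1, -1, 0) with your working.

-1

(3451595/954537): 3451595 mod 954537 = 587984, so (3451595/954537) = (587984/954537)
factor out 2^4: 587984 = 2^4·36749; with 954537 mod 8 = 1, (2/954537) = +1; sign now +1; continue with (36749/954537)
flip (36749/954537) -> (954537/36749): both odd, 36749 mod 4 = 1, 954537 mod 4 = 1, so the flip contributes +1; sign now +1
(954537/36749): 954537 mod 36749 = 35812, so (954537/36749) = (35812/36749)
factor out 2^2: 35812 = 2^2·8953; with 36749 mod 8 = 5, (2/36749) = -1; sign now +1; continue with (8953/36749)
flip (8953/36749) -> (36749/8953): both odd, 8953 mod 4 = 1, 36749 mod 4 = 1, so the flip contributes +1; sign now +1
(36749/8953): 36749 mod 8953 = 937, so (36749/8953) = (937/8953)
flip (937/8953) -> (8953/937): both odd, 937 mod 4 = 1, 8953 mod 4 = 1, so the flip contributes +1; sign now +1
(8953/937): 8953 mod 937 = 520, so (8953/937) = (520/937)
factor out 2^3: 520 = 2^3·65; with 937 mod 8 = 1, (2/937) = +1; sign now +1; continue with (65/937)
flip (65/937) -> (937/65): both odd, 65 mod 4 = 1, 937 mod 4 = 1, so the flip contributes +1; sign now +1
(937/65): 937 mod 65 = 27, so (937/65) = (27/65)
flip (27/65) -> (65/27): both odd, 27 mod 4 = 3, 65 mod 4 = 1, so the flip contributes +1; sign now +1
(65/27): 65 mod 27 = 11, so (65/27) = (11/27)
flip (11/27) -> (27/11): both odd, 11 mod 4 = 3, 27 mod 4 = 3, so the flip contributes -1; sign now -1
(27/11): 27 mod 11 = 5, so (27/11) = (5/11)
flip (5/11) -> (11/5): both odd, 5 mod 4 = 1, 11 mod 4 = 3, so the flip contributes +1; sign now -1
(11/5): 11 mod 5 = 1, so (11/5) = (1/5)
reached (1/5) = 1, so the symbol is -1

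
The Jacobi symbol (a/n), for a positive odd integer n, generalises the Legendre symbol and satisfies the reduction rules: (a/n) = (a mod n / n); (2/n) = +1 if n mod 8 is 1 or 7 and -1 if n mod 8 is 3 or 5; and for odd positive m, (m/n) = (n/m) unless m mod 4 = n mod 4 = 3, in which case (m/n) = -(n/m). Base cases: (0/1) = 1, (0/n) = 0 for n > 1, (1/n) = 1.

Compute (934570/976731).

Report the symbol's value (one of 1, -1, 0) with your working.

0

factor out 2^1: 934570 = 2^1·467285; with 976731 mod 8 = 3, (2/976731) = -1; sign now -1; continue with (467285/976731)
flip (467285/976731) -> (976731/467285): both odd, 467285 mod 4 = 1, 976731 mod 4 = 3, so the flip contributes +1; sign now -1
(976731/467285): 976731 mod 467285 = 42161, so (976731/467285) = (42161/467285)
flip (42161/467285) -> (467285/42161): both odd, 42161 mod 4 = 1, 467285 mod 4 = 1, so the flip contributes +1; sign now -1
(467285/42161): 467285 mod 42161 = 3514, so (467285/42161) = (3514/42161)
factor out 2^1: 3514 = 2^1·1757; with 42161 mod 8 = 1, (2/42161) = +1; sign now -1; continue with (1757/42161)
flip (1757/42161) -> (42161/1757): both odd, 1757 mod 4 = 1, 42161 mod 4 = 1, so the flip contributes +1; sign now -1
(42161/1757): 42161 mod 1757 = 1750, so (42161/1757) = (1750/1757)
factor out 2^1: 1750 = 2^1·875; with 1757 mod 8 = 5, (2/1757) = -1; sign now +1; continue with (875/1757)
flip (875/1757) -> (1757/875): both odd, 875 mod 4 = 3, 1757 mod 4 = 1, so the flip contributes +1; sign now +1
(1757/875): 1757 mod 875 = 7, so (1757/875) = (7/875)
flip (7/875) -> (875/7): both odd, 7 mod 4 = 3, 875 mod 4 = 3, so the flip contributes -1; sign now -1
(875/7): 875 mod 7 = 0, so (875/7) = (0/7)
reached (0/7); gcd(a, n) > 1, so (0/7) = 0 and the symbol is 0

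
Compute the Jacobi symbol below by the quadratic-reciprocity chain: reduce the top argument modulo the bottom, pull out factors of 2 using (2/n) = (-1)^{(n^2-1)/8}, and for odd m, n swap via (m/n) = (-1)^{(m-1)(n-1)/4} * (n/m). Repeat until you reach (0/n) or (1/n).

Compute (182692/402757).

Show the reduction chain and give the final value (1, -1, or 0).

182692 = 2^2·45673; (2/402757) = -1 since 402757 mod 8 = 5, so (182692/402757) = (-1)^2·(45673/402757); sign now +1
reciprocity: (45673/402757) = +1·(402757/45673) since 45673 mod 4 = 1, 402757 mod 4 = 1; sign now +1
(402757/45673) = (37373/45673)   [reduce mod 45673]
reciprocity: (37373/45673) = +1·(45673/37373) since 37373 mod 4 = 1, 45673 mod 4 = 1; sign now +1
(45673/37373) = (8300/37373)   [reduce mod 37373]
8300 = 2^2·2075; (2/37373) = -1 since 37373 mod 8 = 5, so (8300/37373) = (-1)^2·(2075/37373); sign now +1
reciprocity: (2075/37373) = +1·(37373/2075) since 2075 mod 4 = 3, 37373 mod 4 = 1; sign now +1
(37373/2075) = (23/2075)   [reduce mod 2075]
reciprocity: (23/2075) = -1·(2075/23) since 23 mod 4 = 3, 2075 mod 4 = 3; sign now -1
(2075/23) = (5/23)   [reduce mod 23]
reciprocity: (5/23) = +1·(23/5) since 5 mod 4 = 1, 23 mod 4 = 3; sign now -1
(23/5) = (3/5)   [reduce mod 5]
reciprocity: (3/5) = +1·(5/3) since 3 mod 4 = 3, 5 mod 4 = 1; sign now -1
(5/3) = (2/3)   [reduce mod 3]
2 = 2^1·1; (2/3) = -1 since 3 mod 8 = 3, so (2/3) = (-1)^1·(1/3); sign now +1
(1/3) = 1; final value = sign = +1

1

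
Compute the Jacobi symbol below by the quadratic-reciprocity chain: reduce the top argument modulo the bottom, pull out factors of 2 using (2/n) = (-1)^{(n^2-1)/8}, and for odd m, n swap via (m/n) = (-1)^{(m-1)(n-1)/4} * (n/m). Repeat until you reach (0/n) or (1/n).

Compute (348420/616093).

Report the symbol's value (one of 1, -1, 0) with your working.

-1

348420 = 2^2·87105; (2/616093) = -1 since 616093 mod 8 = 5, so (348420/616093) = (-1)^2·(87105/616093); sign now +1
reciprocity: (87105/616093) = +1·(616093/87105) since 87105 mod 4 = 1, 616093 mod 4 = 1; sign now +1
(616093/87105) = (6358/87105)   [reduce mod 87105]
6358 = 2^1·3179; (2/87105) = +1 since 87105 mod 8 = 1, so (6358/87105) = (+1)^1·(3179/87105); sign now +1
reciprocity: (3179/87105) = +1·(87105/3179) since 3179 mod 4 = 3, 87105 mod 4 = 1; sign now +1
(87105/3179) = (1272/3179)   [reduce mod 3179]
1272 = 2^3·159; (2/3179) = -1 since 3179 mod 8 = 3, so (1272/3179) = (-1)^3·(159/3179); sign now -1
reciprocity: (159/3179) = -1·(3179/159) since 159 mod 4 = 3, 3179 mod 4 = 3; sign now +1
(3179/159) = (158/159)   [reduce mod 159]
158 = 2^1·79; (2/159) = +1 since 159 mod 8 = 7, so (158/159) = (+1)^1·(79/159); sign now +1
reciprocity: (79/159) = -1·(159/79) since 79 mod 4 = 3, 159 mod 4 = 3; sign now -1
(159/79) = (1/79)   [reduce mod 79]
(1/79) = 1; final value = sign = -1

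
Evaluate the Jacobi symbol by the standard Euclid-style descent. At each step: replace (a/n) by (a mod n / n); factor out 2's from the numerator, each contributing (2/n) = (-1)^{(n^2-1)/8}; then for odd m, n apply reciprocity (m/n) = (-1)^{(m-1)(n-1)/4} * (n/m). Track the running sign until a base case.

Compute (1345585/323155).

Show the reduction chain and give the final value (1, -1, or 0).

0

(1345585/323155): 1345585 mod 323155 = 52965, so (1345585/323155) = (52965/323155)
flip (52965/323155) -> (323155/52965): both odd, 52965 mod 4 = 1, 323155 mod 4 = 3, so the flip contributes +1; sign now +1
(323155/52965): 323155 mod 52965 = 5365, so (323155/52965) = (5365/52965)
flip (5365/52965) -> (52965/5365): both odd, 5365 mod 4 = 1, 52965 mod 4 = 1, so the flip contributes +1; sign now +1
(52965/5365): 52965 mod 5365 = 4680, so (52965/5365) = (4680/5365)
factor out 2^3: 4680 = 2^3·585; with 5365 mod 8 = 5, (2/5365) = -1; sign now -1; continue with (585/5365)
flip (585/5365) -> (5365/585): both odd, 585 mod 4 = 1, 5365 mod 4 = 1, so the flip contributes +1; sign now -1
(5365/585): 5365 mod 585 = 100, so (5365/585) = (100/585)
factor out 2^2: 100 = 2^2·25; with 585 mod 8 = 1, (2/585) = +1; sign now -1; continue with (25/585)
flip (25/585) -> (585/25): both odd, 25 mod 4 = 1, 585 mod 4 = 1, so the flip contributes +1; sign now -1
(585/25): 585 mod 25 = 10, so (585/25) = (10/25)
factor out 2^1: 10 = 2^1·5; with 25 mod 8 = 1, (2/25) = +1; sign now -1; continue with (5/25)
flip (5/25) -> (25/5): both odd, 5 mod 4 = 1, 25 mod 4 = 1, so the flip contributes +1; sign now -1
(25/5): 25 mod 5 = 0, so (25/5) = (0/5)
reached (0/5); gcd(a, n) > 1, so (0/5) = 0 and the symbol is 0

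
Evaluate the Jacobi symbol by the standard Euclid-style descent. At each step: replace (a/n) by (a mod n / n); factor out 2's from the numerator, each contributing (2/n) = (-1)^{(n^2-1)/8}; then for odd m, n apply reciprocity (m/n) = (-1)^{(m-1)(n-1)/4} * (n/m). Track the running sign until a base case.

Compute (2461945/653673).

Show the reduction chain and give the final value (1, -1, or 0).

(2461945/653673) = (500926/653673)   [reduce mod 653673]
500926 = 2^1·250463; (2/653673) = +1 since 653673 mod 8 = 1, so (500926/653673) = (+1)^1·(250463/653673); sign now +1
reciprocity: (250463/653673) = +1·(653673/250463) since 250463 mod 4 = 3, 653673 mod 4 = 1; sign now +1
(653673/250463) = (152747/250463)   [reduce mod 250463]
reciprocity: (152747/250463) = -1·(250463/152747) since 152747 mod 4 = 3, 250463 mod 4 = 3; sign now -1
(250463/152747) = (97716/152747)   [reduce mod 152747]
97716 = 2^2·24429; (2/152747) = -1 since 152747 mod 8 = 3, so (97716/152747) = (-1)^2·(24429/152747); sign now -1
reciprocity: (24429/152747) = +1·(152747/24429) since 24429 mod 4 = 1, 152747 mod 4 = 3; sign now -1
(152747/24429) = (6173/24429)   [reduce mod 24429]
reciprocity: (6173/24429) = +1·(24429/6173) since 6173 mod 4 = 1, 24429 mod 4 = 1; sign now -1
(24429/6173) = (5910/6173)   [reduce mod 6173]
5910 = 2^1·2955; (2/6173) = -1 since 6173 mod 8 = 5, so (5910/6173) = (-1)^1·(2955/6173); sign now +1
reciprocity: (2955/6173) = +1·(6173/2955) since 2955 mod 4 = 3, 6173 mod 4 = 1; sign now +1
(6173/2955) = (263/2955)   [reduce mod 2955]
reciprocity: (263/2955) = -1·(2955/263) since 263 mod 4 = 3, 2955 mod 4 = 3; sign now -1
(2955/263) = (62/263)   [reduce mod 263]
62 = 2^1·31; (2/263) = +1 since 263 mod 8 = 7, so (62/263) = (+1)^1·(31/263); sign now -1
reciprocity: (31/263) = -1·(263/31) since 31 mod 4 = 3, 263 mod 4 = 3; sign now +1
(263/31) = (15/31)   [reduce mod 31]
reciprocity: (15/31) = -1·(31/15) since 15 mod 4 = 3, 31 mod 4 = 3; sign now -1
(31/15) = (1/15)   [reduce mod 15]
(1/15) = 1; final value = sign = -1

-1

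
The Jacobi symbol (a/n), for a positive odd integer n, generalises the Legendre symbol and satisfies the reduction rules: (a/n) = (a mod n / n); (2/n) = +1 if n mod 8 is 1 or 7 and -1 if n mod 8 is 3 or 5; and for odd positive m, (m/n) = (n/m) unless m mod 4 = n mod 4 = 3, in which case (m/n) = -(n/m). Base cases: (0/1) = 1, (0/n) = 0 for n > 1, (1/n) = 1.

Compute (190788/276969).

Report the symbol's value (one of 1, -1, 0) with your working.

190788 = 2^2·47697; (2/276969) = +1 since 276969 mod 8 = 1, so (190788/276969) = (+1)^2·(47697/276969); sign now +1
reciprocity: (47697/276969) = +1·(276969/47697) since 47697 mod 4 = 1, 276969 mod 4 = 1; sign now +1
(276969/47697) = (38484/47697)   [reduce mod 47697]
38484 = 2^2·9621; (2/47697) = +1 since 47697 mod 8 = 1, so (38484/47697) = (+1)^2·(9621/47697); sign now +1
reciprocity: (9621/47697) = +1·(47697/9621) since 9621 mod 4 = 1, 47697 mod 4 = 1; sign now +1
(47697/9621) = (9213/9621)   [reduce mod 9621]
reciprocity: (9213/9621) = +1·(9621/9213) since 9213 mod 4 = 1, 9621 mod 4 = 1; sign now +1
(9621/9213) = (408/9213)   [reduce mod 9213]
408 = 2^3·51; (2/9213) = -1 since 9213 mod 8 = 5, so (408/9213) = (-1)^3·(51/9213); sign now -1
reciprocity: (51/9213) = +1·(9213/51) since 51 mod 4 = 3, 9213 mod 4 = 1; sign now -1
(9213/51) = (33/51)   [reduce mod 51]
reciprocity: (33/51) = +1·(51/33) since 33 mod 4 = 1, 51 mod 4 = 3; sign now -1
(51/33) = (18/33)   [reduce mod 33]
18 = 2^1·9; (2/33) = +1 since 33 mod 8 = 1, so (18/33) = (+1)^1·(9/33); sign now -1
reciprocity: (9/33) = +1·(33/9) since 9 mod 4 = 1, 33 mod 4 = 1; sign now -1
(33/9) = (6/9)   [reduce mod 9]
6 = 2^1·3; (2/9) = +1 since 9 mod 8 = 1, so (6/9) = (+1)^1·(3/9); sign now -1
reciprocity: (3/9) = +1·(9/3) since 3 mod 4 = 3, 9 mod 4 = 1; sign now -1
(9/3) = (0/3)   [reduce mod 3]
(0/3) = 0   [gcd(a, n) > 1]; final value = 0

0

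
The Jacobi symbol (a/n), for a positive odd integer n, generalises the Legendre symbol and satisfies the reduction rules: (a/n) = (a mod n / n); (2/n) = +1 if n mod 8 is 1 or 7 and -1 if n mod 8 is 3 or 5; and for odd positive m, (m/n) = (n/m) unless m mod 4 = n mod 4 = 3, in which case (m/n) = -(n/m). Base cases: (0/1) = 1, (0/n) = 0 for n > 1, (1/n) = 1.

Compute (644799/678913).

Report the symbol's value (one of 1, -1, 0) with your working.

reciprocity: (644799/678913) = +1·(678913/644799) since 644799 mod 4 = 3, 678913 mod 4 = 1; sign now +1
(678913/644799) = (34114/644799)   [reduce mod 644799]
34114 = 2^1·17057; (2/644799) = +1 since 644799 mod 8 = 7, so (34114/644799) = (+1)^1·(17057/644799); sign now +1
reciprocity: (17057/644799) = +1·(644799/17057) since 17057 mod 4 = 1, 644799 mod 4 = 3; sign now +1
(644799/17057) = (13690/17057)   [reduce mod 17057]
13690 = 2^1·6845; (2/17057) = +1 since 17057 mod 8 = 1, so (13690/17057) = (+1)^1·(6845/17057); sign now +1
reciprocity: (6845/17057) = +1·(17057/6845) since 6845 mod 4 = 1, 17057 mod 4 = 1; sign now +1
(17057/6845) = (3367/6845)   [reduce mod 6845]
reciprocity: (3367/6845) = +1·(6845/3367) since 3367 mod 4 = 3, 6845 mod 4 = 1; sign now +1
(6845/3367) = (111/3367)   [reduce mod 3367]
reciprocity: (111/3367) = -1·(3367/111) since 111 mod 4 = 3, 3367 mod 4 = 3; sign now -1
(3367/111) = (37/111)   [reduce mod 111]
reciprocity: (37/111) = +1·(111/37) since 37 mod 4 = 1, 111 mod 4 = 3; sign now -1
(111/37) = (0/37)   [reduce mod 37]
(0/37) = 0   [gcd(a, n) > 1]; final value = 0

0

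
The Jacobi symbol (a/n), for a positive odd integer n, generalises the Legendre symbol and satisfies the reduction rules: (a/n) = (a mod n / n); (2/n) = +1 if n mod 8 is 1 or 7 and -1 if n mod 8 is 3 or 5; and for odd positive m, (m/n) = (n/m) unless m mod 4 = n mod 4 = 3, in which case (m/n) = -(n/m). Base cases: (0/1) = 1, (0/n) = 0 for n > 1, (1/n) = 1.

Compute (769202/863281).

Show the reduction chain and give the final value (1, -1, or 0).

factor out 2^1: 769202 = 2^1·384601; with 863281 mod 8 = 1, (2/863281) = +1; sign now +1; continue with (384601/863281)
flip (384601/863281) -> (863281/384601): both odd, 384601 mod 4 = 1, 863281 mod 4 = 1, so the flip contributes +1; sign now +1
(863281/384601): 863281 mod 384601 = 94079, so (863281/384601) = (94079/384601)
flip (94079/384601) -> (384601/94079): both odd, 94079 mod 4 = 3, 384601 mod 4 = 1, so the flip contributes +1; sign now +1
(384601/94079): 384601 mod 94079 = 8285, so (384601/94079) = (8285/94079)
flip (8285/94079) -> (94079/8285): both odd, 8285 mod 4 = 1, 94079 mod 4 = 3, so the flip contributes +1; sign now +1
(94079/8285): 94079 mod 8285 = 2944, so (94079/8285) = (2944/8285)
factor out 2^7: 2944 = 2^7·23; with 8285 mod 8 = 5, (2/8285) = -1; sign now -1; continue with (23/8285)
flip (23/8285) -> (8285/23): both odd, 23 mod 4 = 3, 8285 mod 4 = 1, so the flip contributes +1; sign now -1
(8285/23): 8285 mod 23 = 5, so (8285/23) = (5/23)
flip (5/23) -> (23/5): both odd, 5 mod 4 = 1, 23 mod 4 = 3, so the flip contributes +1; sign now -1
(23/5): 23 mod 5 = 3, so (23/5) = (3/5)
flip (3/5) -> (5/3): both odd, 3 mod 4 = 3, 5 mod 4 = 1, so the flip contributes +1; sign now -1
(5/3): 5 mod 3 = 2, so (5/3) = (2/3)
factor out 2^1: 2 = 2^1·1; with 3 mod 8 = 3, (2/3) = -1; sign now +1; continue with (1/3)
reached (1/3) = 1, so the symbol is +1

1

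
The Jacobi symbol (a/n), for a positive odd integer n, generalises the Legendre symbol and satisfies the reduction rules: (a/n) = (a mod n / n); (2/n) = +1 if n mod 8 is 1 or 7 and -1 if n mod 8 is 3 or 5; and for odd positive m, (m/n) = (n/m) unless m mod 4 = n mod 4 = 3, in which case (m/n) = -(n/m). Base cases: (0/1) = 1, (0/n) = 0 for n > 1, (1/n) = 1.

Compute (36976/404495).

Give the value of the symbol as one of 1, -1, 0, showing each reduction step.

36976 = 2^4·2311; (2/404495) = +1 since 404495 mod 8 = 7, so (36976/404495) = (+1)^4·(2311/404495); sign now +1
reciprocity: (2311/404495) = -1·(404495/2311) since 2311 mod 4 = 3, 404495 mod 4 = 3; sign now -1
(404495/2311) = (70/2311)   [reduce mod 2311]
70 = 2^1·35; (2/2311) = +1 since 2311 mod 8 = 7, so (70/2311) = (+1)^1·(35/2311); sign now -1
reciprocity: (35/2311) = -1·(2311/35) since 35 mod 4 = 3, 2311 mod 4 = 3; sign now +1
(2311/35) = (1/35)   [reduce mod 35]
(1/35) = 1; final value = sign = +1

1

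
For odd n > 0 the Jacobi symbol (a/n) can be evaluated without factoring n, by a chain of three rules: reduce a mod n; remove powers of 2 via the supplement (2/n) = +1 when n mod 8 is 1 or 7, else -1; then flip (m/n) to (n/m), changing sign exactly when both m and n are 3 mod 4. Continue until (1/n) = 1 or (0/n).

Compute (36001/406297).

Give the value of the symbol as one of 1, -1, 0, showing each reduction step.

0

flip (36001/406297) -> (406297/36001): both odd, 36001 mod 4 = 1, 406297 mod 4 = 1, so the flip contributes +1; sign now +1
(406297/36001): 406297 mod 36001 = 10286, so (406297/36001) = (10286/36001)
factor out 2^1: 10286 = 2^1·5143; with 36001 mod 8 = 1, (2/36001) = +1; sign now +1; continue with (5143/36001)
flip (5143/36001) -> (36001/5143): both odd, 5143 mod 4 = 3, 36001 mod 4 = 1, so the flip contributes +1; sign now +1
(36001/5143): 36001 mod 5143 = 0, so (36001/5143) = (0/5143)
reached (0/5143); gcd(a, n) > 1, so (0/5143) = 0 and the symbol is 0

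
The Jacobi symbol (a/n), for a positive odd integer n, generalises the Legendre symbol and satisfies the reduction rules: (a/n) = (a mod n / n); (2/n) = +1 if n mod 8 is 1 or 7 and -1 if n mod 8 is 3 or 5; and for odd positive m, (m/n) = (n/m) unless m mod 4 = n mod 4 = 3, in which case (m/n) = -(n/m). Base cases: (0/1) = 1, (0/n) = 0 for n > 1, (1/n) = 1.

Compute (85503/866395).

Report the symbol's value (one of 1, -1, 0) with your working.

flip (85503/866395) -> (866395/85503): both odd, 85503 mod 4 = 3, 866395 mod 4 = 3, so the flip contributes -1; sign now -1
(866395/85503): 866395 mod 85503 = 11365, so (866395/85503) = (11365/85503)
flip (11365/85503) -> (85503/11365): both odd, 11365 mod 4 = 1, 85503 mod 4 = 3, so the flip contributes +1; sign now -1
(85503/11365): 85503 mod 11365 = 5948, so (85503/11365) = (5948/11365)
factor out 2^2: 5948 = 2^2·1487; with 11365 mod 8 = 5, (2/11365) = -1; sign now -1; continue with (1487/11365)
flip (1487/11365) -> (11365/1487): both odd, 1487 mod 4 = 3, 11365 mod 4 = 1, so the flip contributes +1; sign now -1
(11365/1487): 11365 mod 1487 = 956, so (11365/1487) = (956/1487)
factor out 2^2: 956 = 2^2·239; with 1487 mod 8 = 7, (2/1487) = +1; sign now -1; continue with (239/1487)
flip (239/1487) -> (1487/239): both odd, 239 mod 4 = 3, 1487 mod 4 = 3, so the flip contributes -1; sign now +1
(1487/239): 1487 mod 239 = 53, so (1487/239) = (53/239)
flip (53/239) -> (239/53): both odd, 53 mod 4 = 1, 239 mod 4 = 3, so the flip contributes +1; sign now +1
(239/53): 239 mod 53 = 27, so (239/53) = (27/53)
flip (27/53) -> (53/27): both odd, 27 mod 4 = 3, 53 mod 4 = 1, so the flip contributes +1; sign now +1
(53/27): 53 mod 27 = 26, so (53/27) = (26/27)
factor out 2^1: 26 = 2^1·13; with 27 mod 8 = 3, (2/27) = -1; sign now -1; continue with (13/27)
flip (13/27) -> (27/13): both odd, 13 mod 4 = 1, 27 mod 4 = 3, so the flip contributes +1; sign now -1
(27/13): 27 mod 13 = 1, so (27/13) = (1/13)
reached (1/13) = 1, so the symbol is -1

-1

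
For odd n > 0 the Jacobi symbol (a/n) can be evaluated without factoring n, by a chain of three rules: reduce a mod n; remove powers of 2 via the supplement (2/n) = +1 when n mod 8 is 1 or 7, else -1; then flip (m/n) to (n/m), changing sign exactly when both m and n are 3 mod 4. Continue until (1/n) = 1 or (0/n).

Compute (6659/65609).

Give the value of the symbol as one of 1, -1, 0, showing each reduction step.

1

flip (6659/65609) -> (65609/6659): both odd, 6659 mod 4 = 3, 65609 mod 4 = 1, so the flip contributes +1; sign now +1
(65609/6659): 65609 mod 6659 = 5678, so (65609/6659) = (5678/6659)
factor out 2^1: 5678 = 2^1·2839; with 6659 mod 8 = 3, (2/6659) = -1; sign now -1; continue with (2839/6659)
flip (2839/6659) -> (6659/2839): both odd, 2839 mod 4 = 3, 6659 mod 4 = 3, so the flip contributes -1; sign now +1
(6659/2839): 6659 mod 2839 = 981, so (6659/2839) = (981/2839)
flip (981/2839) -> (2839/981): both odd, 981 mod 4 = 1, 2839 mod 4 = 3, so the flip contributes +1; sign now +1
(2839/981): 2839 mod 981 = 877, so (2839/981) = (877/981)
flip (877/981) -> (981/877): both odd, 877 mod 4 = 1, 981 mod 4 = 1, so the flip contributes +1; sign now +1
(981/877): 981 mod 877 = 104, so (981/877) = (104/877)
factor out 2^3: 104 = 2^3·13; with 877 mod 8 = 5, (2/877) = -1; sign now -1; continue with (13/877)
flip (13/877) -> (877/13): both odd, 13 mod 4 = 1, 877 mod 4 = 1, so the flip contributes +1; sign now -1
(877/13): 877 mod 13 = 6, so (877/13) = (6/13)
factor out 2^1: 6 = 2^1·3; with 13 mod 8 = 5, (2/13) = -1; sign now +1; continue with (3/13)
flip (3/13) -> (13/3): both odd, 3 mod 4 = 3, 13 mod 4 = 1, so the flip contributes +1; sign now +1
(13/3): 13 mod 3 = 1, so (13/3) = (1/3)
reached (1/3) = 1, so the symbol is +1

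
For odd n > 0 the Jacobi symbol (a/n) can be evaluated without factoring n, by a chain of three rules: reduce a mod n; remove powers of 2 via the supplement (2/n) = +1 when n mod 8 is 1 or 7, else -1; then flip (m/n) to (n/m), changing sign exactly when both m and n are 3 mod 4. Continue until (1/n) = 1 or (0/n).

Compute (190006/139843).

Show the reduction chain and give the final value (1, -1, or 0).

(190006/139843): 190006 mod 139843 = 50163, so (190006/139843) = (50163/139843)
flip (50163/139843) -> (139843/50163): both odd, 50163 mod 4 = 3, 139843 mod 4 = 3, so the flip contributes -1; sign now -1
(139843/50163): 139843 mod 50163 = 39517, so (139843/50163) = (39517/50163)
flip (39517/50163) -> (50163/39517): both odd, 39517 mod 4 = 1, 50163 mod 4 = 3, so the flip contributes +1; sign now -1
(50163/39517): 50163 mod 39517 = 10646, so (50163/39517) = (10646/39517)
factor out 2^1: 10646 = 2^1·5323; with 39517 mod 8 = 5, (2/39517) = -1; sign now +1; continue with (5323/39517)
flip (5323/39517) -> (39517/5323): both odd, 5323 mod 4 = 3, 39517 mod 4 = 1, so the flip contributes +1; sign now +1
(39517/5323): 39517 mod 5323 = 2256, so (39517/5323) = (2256/5323)
factor out 2^4: 2256 = 2^4·141; with 5323 mod 8 = 3, (2/5323) = -1; sign now +1; continue with (141/5323)
flip (141/5323) -> (5323/141): both odd, 141 mod 4 = 1, 5323 mod 4 = 3, so the flip contributes +1; sign now +1
(5323/141): 5323 mod 141 = 106, so (5323/141) = (106/141)
factor out 2^1: 106 = 2^1·53; with 141 mod 8 = 5, (2/141) = -1; sign now -1; continue with (53/141)
flip (53/141) -> (141/53): both odd, 53 mod 4 = 1, 141 mod 4 = 1, so the flip contributes +1; sign now -1
(141/53): 141 mod 53 = 35, so (141/53) = (35/53)
flip (35/53) -> (53/35): both odd, 35 mod 4 = 3, 53 mod 4 = 1, so the flip contributes +1; sign now -1
(53/35): 53 mod 35 = 18, so (53/35) = (18/35)
factor out 2^1: 18 = 2^1·9; with 35 mod 8 = 3, (2/35) = -1; sign now +1; continue with (9/35)
flip (9/35) -> (35/9): both odd, 9 mod 4 = 1, 35 mod 4 = 3, so the flip contributes +1; sign now +1
(35/9): 35 mod 9 = 8, so (35/9) = (8/9)
factor out 2^3: 8 = 2^3·1; with 9 mod 8 = 1, (2/9) = +1; sign now +1; continue with (1/9)
reached (1/9) = 1, so the symbol is +1

1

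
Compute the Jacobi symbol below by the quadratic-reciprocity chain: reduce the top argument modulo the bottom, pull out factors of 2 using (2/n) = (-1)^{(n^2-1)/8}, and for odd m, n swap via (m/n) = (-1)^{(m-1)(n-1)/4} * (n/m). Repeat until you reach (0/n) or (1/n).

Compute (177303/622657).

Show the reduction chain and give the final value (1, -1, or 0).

flip (177303/622657) -> (622657/177303): both odd, 177303 mod 4 = 3, 622657 mod 4 = 1, so the flip contributes +1; sign now +1
(622657/177303): 622657 mod 177303 = 90748, so (622657/177303) = (90748/177303)
factor out 2^2: 90748 = 2^2·22687; with 177303 mod 8 = 7, (2/177303) = +1; sign now +1; continue with (22687/177303)
flip (22687/177303) -> (177303/22687): both odd, 22687 mod 4 = 3, 177303 mod 4 = 3, so the flip contributes -1; sign now -1
(177303/22687): 177303 mod 22687 = 18494, so (177303/22687) = (18494/22687)
factor out 2^1: 18494 = 2^1·9247; with 22687 mod 8 = 7, (2/22687) = +1; sign now -1; continue with (9247/22687)
flip (9247/22687) -> (22687/9247): both odd, 9247 mod 4 = 3, 22687 mod 4 = 3, so the flip contributes -1; sign now +1
(22687/9247): 22687 mod 9247 = 4193, so (22687/9247) = (4193/9247)
flip (4193/9247) -> (9247/4193): both odd, 4193 mod 4 = 1, 9247 mod 4 = 3, so the flip contributes +1; sign now +1
(9247/4193): 9247 mod 4193 = 861, so (9247/4193) = (861/4193)
flip (861/4193) -> (4193/861): both odd, 861 mod 4 = 1, 4193 mod 4 = 1, so the flip contributes +1; sign now +1
(4193/861): 4193 mod 861 = 749, so (4193/861) = (749/861)
flip (749/861) -> (861/749): both odd, 749 mod 4 = 1, 861 mod 4 = 1, so the flip contributes +1; sign now +1
(861/749): 861 mod 749 = 112, so (861/749) = (112/749)
factor out 2^4: 112 = 2^4·7; with 749 mod 8 = 5, (2/749) = -1; sign now +1; continue with (7/749)
flip (7/749) -> (749/7): both odd, 7 mod 4 = 3, 749 mod 4 = 1, so the flip contributes +1; sign now +1
(749/7): 749 mod 7 = 0, so (749/7) = (0/7)
reached (0/7); gcd(a, n) > 1, so (0/7) = 0 and the symbol is 0

0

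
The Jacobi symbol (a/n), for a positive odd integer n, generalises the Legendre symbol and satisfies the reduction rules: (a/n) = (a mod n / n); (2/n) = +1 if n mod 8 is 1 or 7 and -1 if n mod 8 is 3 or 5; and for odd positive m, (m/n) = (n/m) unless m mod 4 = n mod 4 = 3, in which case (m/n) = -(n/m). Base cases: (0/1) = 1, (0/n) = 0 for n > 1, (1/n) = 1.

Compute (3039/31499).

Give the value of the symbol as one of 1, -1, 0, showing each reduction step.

1

flip (3039/31499) -> (31499/3039): both odd, 3039 mod 4 = 3, 31499 mod 4 = 3, so the flip contributes -1; sign now -1
(31499/3039): 31499 mod 3039 = 1109, so (31499/3039) = (1109/3039)
flip (1109/3039) -> (3039/1109): both odd, 1109 mod 4 = 1, 3039 mod 4 = 3, so the flip contributes +1; sign now -1
(3039/1109): 3039 mod 1109 = 821, so (3039/1109) = (821/1109)
flip (821/1109) -> (1109/821): both odd, 821 mod 4 = 1, 1109 mod 4 = 1, so the flip contributes +1; sign now -1
(1109/821): 1109 mod 821 = 288, so (1109/821) = (288/821)
factor out 2^5: 288 = 2^5·9; with 821 mod 8 = 5, (2/821) = -1; sign now +1; continue with (9/821)
flip (9/821) -> (821/9): both odd, 9 mod 4 = 1, 821 mod 4 = 1, so the flip contributes +1; sign now +1
(821/9): 821 mod 9 = 2, so (821/9) = (2/9)
factor out 2^1: 2 = 2^1·1; with 9 mod 8 = 1, (2/9) = +1; sign now +1; continue with (1/9)
reached (1/9) = 1, so the symbol is +1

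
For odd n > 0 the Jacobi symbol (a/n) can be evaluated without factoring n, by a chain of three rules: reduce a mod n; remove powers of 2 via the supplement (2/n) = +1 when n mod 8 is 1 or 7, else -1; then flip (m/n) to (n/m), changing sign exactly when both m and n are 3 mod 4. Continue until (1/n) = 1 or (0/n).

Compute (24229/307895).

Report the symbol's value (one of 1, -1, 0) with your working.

1

reciprocity: (24229/307895) = +1·(307895/24229) since 24229 mod 4 = 1, 307895 mod 4 = 3; sign now +1
(307895/24229) = (17147/24229)   [reduce mod 24229]
reciprocity: (17147/24229) = +1·(24229/17147) since 17147 mod 4 = 3, 24229 mod 4 = 1; sign now +1
(24229/17147) = (7082/17147)   [reduce mod 17147]
7082 = 2^1·3541; (2/17147) = -1 since 17147 mod 8 = 3, so (7082/17147) = (-1)^1·(3541/17147); sign now -1
reciprocity: (3541/17147) = +1·(17147/3541) since 3541 mod 4 = 1, 17147 mod 4 = 3; sign now -1
(17147/3541) = (2983/3541)   [reduce mod 3541]
reciprocity: (2983/3541) = +1·(3541/2983) since 2983 mod 4 = 3, 3541 mod 4 = 1; sign now -1
(3541/2983) = (558/2983)   [reduce mod 2983]
558 = 2^1·279; (2/2983) = +1 since 2983 mod 8 = 7, so (558/2983) = (+1)^1·(279/2983); sign now -1
reciprocity: (279/2983) = -1·(2983/279) since 279 mod 4 = 3, 2983 mod 4 = 3; sign now +1
(2983/279) = (193/279)   [reduce mod 279]
reciprocity: (193/279) = +1·(279/193) since 193 mod 4 = 1, 279 mod 4 = 3; sign now +1
(279/193) = (86/193)   [reduce mod 193]
86 = 2^1·43; (2/193) = +1 since 193 mod 8 = 1, so (86/193) = (+1)^1·(43/193); sign now +1
reciprocity: (43/193) = +1·(193/43) since 43 mod 4 = 3, 193 mod 4 = 1; sign now +1
(193/43) = (21/43)   [reduce mod 43]
reciprocity: (21/43) = +1·(43/21) since 21 mod 4 = 1, 43 mod 4 = 3; sign now +1
(43/21) = (1/21)   [reduce mod 21]
(1/21) = 1; final value = sign = +1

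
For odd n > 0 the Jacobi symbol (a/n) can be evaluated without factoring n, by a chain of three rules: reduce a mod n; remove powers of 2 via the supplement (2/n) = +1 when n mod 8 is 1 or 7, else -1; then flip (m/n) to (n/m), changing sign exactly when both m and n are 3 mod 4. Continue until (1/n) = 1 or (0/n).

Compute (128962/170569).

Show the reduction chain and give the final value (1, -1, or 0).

1

128962 = 2^1·64481; (2/170569) = +1 since 170569 mod 8 = 1, so (128962/170569) = (+1)^1·(64481/170569); sign now +1
reciprocity: (64481/170569) = +1·(170569/64481) since 64481 mod 4 = 1, 170569 mod 4 = 1; sign now +1
(170569/64481) = (41607/64481)   [reduce mod 64481]
reciprocity: (41607/64481) = +1·(64481/41607) since 41607 mod 4 = 3, 64481 mod 4 = 1; sign now +1
(64481/41607) = (22874/41607)   [reduce mod 41607]
22874 = 2^1·11437; (2/41607) = +1 since 41607 mod 8 = 7, so (22874/41607) = (+1)^1·(11437/41607); sign now +1
reciprocity: (11437/41607) = +1·(41607/11437) since 11437 mod 4 = 1, 41607 mod 4 = 3; sign now +1
(41607/11437) = (7296/11437)   [reduce mod 11437]
7296 = 2^7·57; (2/11437) = -1 since 11437 mod 8 = 5, so (7296/11437) = (-1)^7·(57/11437); sign now -1
reciprocity: (57/11437) = +1·(11437/57) since 57 mod 4 = 1, 11437 mod 4 = 1; sign now -1
(11437/57) = (37/57)   [reduce mod 57]
reciprocity: (37/57) = +1·(57/37) since 37 mod 4 = 1, 57 mod 4 = 1; sign now -1
(57/37) = (20/37)   [reduce mod 37]
20 = 2^2·5; (2/37) = -1 since 37 mod 8 = 5, so (20/37) = (-1)^2·(5/37); sign now -1
reciprocity: (5/37) = +1·(37/5) since 5 mod 4 = 1, 37 mod 4 = 1; sign now -1
(37/5) = (2/5)   [reduce mod 5]
2 = 2^1·1; (2/5) = -1 since 5 mod 8 = 5, so (2/5) = (-1)^1·(1/5); sign now +1
(1/5) = 1; final value = sign = +1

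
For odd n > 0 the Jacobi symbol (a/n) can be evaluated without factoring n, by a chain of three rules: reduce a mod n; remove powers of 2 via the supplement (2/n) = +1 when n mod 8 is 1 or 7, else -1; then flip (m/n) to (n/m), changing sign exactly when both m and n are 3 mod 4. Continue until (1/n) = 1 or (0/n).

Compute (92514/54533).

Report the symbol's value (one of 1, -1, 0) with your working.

(92514/54533): 92514 mod 54533 = 37981, so (92514/54533) = (37981/54533)
flip (37981/54533) -> (54533/37981): both odd, 37981 mod 4 = 1, 54533 mod 4 = 1, so the flip contributes +1; sign now +1
(54533/37981): 54533 mod 37981 = 16552, so (54533/37981) = (16552/37981)
factor out 2^3: 16552 = 2^3·2069; with 37981 mod 8 = 5, (2/37981) = -1; sign now -1; continue with (2069/37981)
flip (2069/37981) -> (37981/2069): both odd, 2069 mod 4 = 1, 37981 mod 4 = 1, so the flip contributes +1; sign now -1
(37981/2069): 37981 mod 2069 = 739, so (37981/2069) = (739/2069)
flip (739/2069) -> (2069/739): both odd, 739 mod 4 = 3, 2069 mod 4 = 1, so the flip contributes +1; sign now -1
(2069/739): 2069 mod 739 = 591, so (2069/739) = (591/739)
flip (591/739) -> (739/591): both odd, 591 mod 4 = 3, 739 mod 4 = 3, so the flip contributes -1; sign now +1
(739/591): 739 mod 591 = 148, so (739/591) = (148/591)
factor out 2^2: 148 = 2^2·37; with 591 mod 8 = 7, (2/591) = +1; sign now +1; continue with (37/591)
flip (37/591) -> (591/37): both odd, 37 mod 4 = 1, 591 mod 4 = 3, so the flip contributes +1; sign now +1
(591/37): 591 mod 37 = 36, so (591/37) = (36/37)
factor out 2^2: 36 = 2^2·9; with 37 mod 8 = 5, (2/37) = -1; sign now +1; continue with (9/37)
flip (9/37) -> (37/9): both odd, 9 mod 4 = 1, 37 mod 4 = 1, so the flip contributes +1; sign now +1
(37/9): 37 mod 9 = 1, so (37/9) = (1/9)
reached (1/9) = 1, so the symbol is +1

1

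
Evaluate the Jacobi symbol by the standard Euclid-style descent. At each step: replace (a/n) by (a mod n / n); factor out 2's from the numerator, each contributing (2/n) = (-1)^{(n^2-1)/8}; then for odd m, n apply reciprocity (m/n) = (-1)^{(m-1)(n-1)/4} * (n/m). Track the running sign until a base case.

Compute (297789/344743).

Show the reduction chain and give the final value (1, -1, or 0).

flip (297789/344743) -> (344743/297789): both odd, 297789 mod 4 = 1, 344743 mod 4 = 3, so the flip contributes +1; sign now +1
(344743/297789): 344743 mod 297789 = 46954, so (344743/297789) = (46954/297789)
factor out 2^1: 46954 = 2^1·23477; with 297789 mod 8 = 5, (2/297789) = -1; sign now -1; continue with (23477/297789)
flip (23477/297789) -> (297789/23477): both odd, 23477 mod 4 = 1, 297789 mod 4 = 1, so the flip contributes +1; sign now -1
(297789/23477): 297789 mod 23477 = 16065, so (297789/23477) = (16065/23477)
flip (16065/23477) -> (23477/16065): both odd, 16065 mod 4 = 1, 23477 mod 4 = 1, so the flip contributes +1; sign now -1
(23477/16065): 23477 mod 16065 = 7412, so (23477/16065) = (7412/16065)
factor out 2^2: 7412 = 2^2·1853; with 16065 mod 8 = 1, (2/16065) = +1; sign now -1; continue with (1853/16065)
flip (1853/16065) -> (16065/1853): both odd, 1853 mod 4 = 1, 16065 mod 4 = 1, so the flip contributes +1; sign now -1
(16065/1853): 16065 mod 1853 = 1241, so (16065/1853) = (1241/1853)
flip (1241/1853) -> (1853/1241): both odd, 1241 mod 4 = 1, 1853 mod 4 = 1, so the flip contributes +1; sign now -1
(1853/1241): 1853 mod 1241 = 612, so (1853/1241) = (612/1241)
factor out 2^2: 612 = 2^2·153; with 1241 mod 8 = 1, (2/1241) = +1; sign now -1; continue with (153/1241)
flip (153/1241) -> (1241/153): both odd, 153 mod 4 = 1, 1241 mod 4 = 1, so the flip contributes +1; sign now -1
(1241/153): 1241 mod 153 = 17, so (1241/153) = (17/153)
flip (17/153) -> (153/17): both odd, 17 mod 4 = 1, 153 mod 4 = 1, so the flip contributes +1; sign now -1
(153/17): 153 mod 17 = 0, so (153/17) = (0/17)
reached (0/17); gcd(a, n) > 1, so (0/17) = 0 and the symbol is 0

0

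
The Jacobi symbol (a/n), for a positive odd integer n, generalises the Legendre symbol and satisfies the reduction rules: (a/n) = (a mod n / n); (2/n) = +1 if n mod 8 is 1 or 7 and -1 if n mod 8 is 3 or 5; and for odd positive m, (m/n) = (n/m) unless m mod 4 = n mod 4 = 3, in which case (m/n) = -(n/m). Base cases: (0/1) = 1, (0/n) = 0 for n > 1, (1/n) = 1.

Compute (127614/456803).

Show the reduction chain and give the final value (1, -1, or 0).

factor out 2^1: 127614 = 2^1·63807; with 456803 mod 8 = 3, (2/456803) = -1; sign now -1; continue with (63807/456803)
flip (63807/456803) -> (456803/63807): both odd, 63807 mod 4 = 3, 456803 mod 4 = 3, so the flip contributes -1; sign now +1
(456803/63807): 456803 mod 63807 = 10154, so (456803/63807) = (10154/63807)
factor out 2^1: 10154 = 2^1·5077; with 63807 mod 8 = 7, (2/63807) = +1; sign now +1; continue with (5077/63807)
flip (5077/63807) -> (63807/5077): both odd, 5077 mod 4 = 1, 63807 mod 4 = 3, so the flip contributes +1; sign now +1
(63807/5077): 63807 mod 5077 = 2883, so (63807/5077) = (2883/5077)
flip (2883/5077) -> (5077/2883): both odd, 2883 mod 4 = 3, 5077 mod 4 = 1, so the flip contributes +1; sign now +1
(5077/2883): 5077 mod 2883 = 2194, so (5077/2883) = (2194/2883)
factor out 2^1: 2194 = 2^1·1097; with 2883 mod 8 = 3, (2/2883) = -1; sign now -1; continue with (1097/2883)
flip (1097/2883) -> (2883/1097): both odd, 1097 mod 4 = 1, 2883 mod 4 = 3, so the flip contributes +1; sign now -1
(2883/1097): 2883 mod 1097 = 689, so (2883/1097) = (689/1097)
flip (689/1097) -> (1097/689): both odd, 689 mod 4 = 1, 1097 mod 4 = 1, so the flip contributes +1; sign now -1
(1097/689): 1097 mod 689 = 408, so (1097/689) = (408/689)
factor out 2^3: 408 = 2^3·51; with 689 mod 8 = 1, (2/689) = +1; sign now -1; continue with (51/689)
flip (51/689) -> (689/51): both odd, 51 mod 4 = 3, 689 mod 4 = 1, so the flip contributes +1; sign now -1
(689/51): 689 mod 51 = 26, so (689/51) = (26/51)
factor out 2^1: 26 = 2^1·13; with 51 mod 8 = 3, (2/51) = -1; sign now +1; continue with (13/51)
flip (13/51) -> (51/13): both odd, 13 mod 4 = 1, 51 mod 4 = 3, so the flip contributes +1; sign now +1
(51/13): 51 mod 13 = 12, so (51/13) = (12/13)
factor out 2^2: 12 = 2^2·3; with 13 mod 8 = 5, (2/13) = -1; sign now +1; continue with (3/13)
flip (3/13) -> (13/3): both odd, 3 mod 4 = 3, 13 mod 4 = 1, so the flip contributes +1; sign now +1
(13/3): 13 mod 3 = 1, so (13/3) = (1/3)
reached (1/3) = 1, so the symbol is +1

1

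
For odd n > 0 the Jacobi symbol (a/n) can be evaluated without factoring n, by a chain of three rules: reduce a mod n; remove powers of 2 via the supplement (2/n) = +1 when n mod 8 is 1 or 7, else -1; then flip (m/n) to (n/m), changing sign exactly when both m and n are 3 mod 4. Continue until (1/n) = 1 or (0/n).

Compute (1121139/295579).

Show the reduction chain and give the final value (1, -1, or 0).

-1

(1121139/295579) = (234402/295579)   [reduce mod 295579]
234402 = 2^1·117201; (2/295579) = -1 since 295579 mod 8 = 3, so (234402/295579) = (-1)^1·(117201/295579); sign now -1
reciprocity: (117201/295579) = +1·(295579/117201) since 117201 mod 4 = 1, 295579 mod 4 = 3; sign now -1
(295579/117201) = (61177/117201)   [reduce mod 117201]
reciprocity: (61177/117201) = +1·(117201/61177) since 61177 mod 4 = 1, 117201 mod 4 = 1; sign now -1
(117201/61177) = (56024/61177)   [reduce mod 61177]
56024 = 2^3·7003; (2/61177) = +1 since 61177 mod 8 = 1, so (56024/61177) = (+1)^3·(7003/61177); sign now -1
reciprocity: (7003/61177) = +1·(61177/7003) since 7003 mod 4 = 3, 61177 mod 4 = 1; sign now -1
(61177/7003) = (5153/7003)   [reduce mod 7003]
reciprocity: (5153/7003) = +1·(7003/5153) since 5153 mod 4 = 1, 7003 mod 4 = 3; sign now -1
(7003/5153) = (1850/5153)   [reduce mod 5153]
1850 = 2^1·925; (2/5153) = +1 since 5153 mod 8 = 1, so (1850/5153) = (+1)^1·(925/5153); sign now -1
reciprocity: (925/5153) = +1·(5153/925) since 925 mod 4 = 1, 5153 mod 4 = 1; sign now -1
(5153/925) = (528/925)   [reduce mod 925]
528 = 2^4·33; (2/925) = -1 since 925 mod 8 = 5, so (528/925) = (-1)^4·(33/925); sign now -1
reciprocity: (33/925) = +1·(925/33) since 33 mod 4 = 1, 925 mod 4 = 1; sign now -1
(925/33) = (1/33)   [reduce mod 33]
(1/33) = 1; final value = sign = -1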